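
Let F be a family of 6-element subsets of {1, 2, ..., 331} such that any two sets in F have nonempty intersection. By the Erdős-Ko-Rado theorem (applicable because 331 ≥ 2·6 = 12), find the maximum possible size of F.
max |F| = C(330, 5) = 31634996316

The Erdős-Ko-Rado theorem states: for n ≥ 2k, an intersecting family of k-subsets of an n-element set has size at most C(n − 1, k − 1), with equality for 'star' families {A ⊆ [n] : |A| = k, i ∈ A} (fix an element i). For n = 331, k = 6: C(330, 5) = 31634996316.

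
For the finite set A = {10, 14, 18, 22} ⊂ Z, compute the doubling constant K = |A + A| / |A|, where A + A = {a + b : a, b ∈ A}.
K = |A + A| / |A| = 7/4

Enumerate A + A = {a + b : a, b ∈ A}. With |A| = 4, there are |A|^2 = 16 ordered sum pairs; collecting distinct values, A + A = {20, 24, 28, 32, 36, 40, 44}, so |A + A| = 7. Thus K = 7/4. Here |A + A| = 2|A| − 1 = 7, the minimum possible — so K = 7/4 is minimal, which holds iff A is an arithmetic progression.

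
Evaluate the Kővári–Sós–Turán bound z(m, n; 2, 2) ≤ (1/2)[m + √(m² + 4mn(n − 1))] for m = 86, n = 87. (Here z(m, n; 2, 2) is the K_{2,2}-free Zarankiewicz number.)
z(86, 87; 2, 2) ≤ (1/2)[86 + √(86² + 4·86·87·86)] = (1/2)[86 + √2581204] = 846.3063

Kővári–Sós–Turán: let r_1, ..., r_86 be the row sums and z = Σ r_i the total number of 1s. Each pair of columns can share at most one row with both entries 1 (else a 2×2 all-ones block appears), so Σ_i C(r_i, 2) ≤ C(87, 2) = 3741. By convexity Σ_i C(r_i, 2) ≥ 86·C(z/86, 2) = z(z − 86)/(2·86), giving z² − 86z − 86·87·86 ≤ 0 and hence z ≤ (1/2)[86 + √(7396 + 4·643452)] = (1/2)[86 + √2581204] ≈ (1/2)(86 + 1606.6126) = 846.3063.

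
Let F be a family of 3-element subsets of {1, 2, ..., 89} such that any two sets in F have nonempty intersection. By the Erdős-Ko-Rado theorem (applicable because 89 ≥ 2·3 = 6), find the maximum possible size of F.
max |F| = C(88, 2) = 3828

The Erdős-Ko-Rado theorem states: for n ≥ 2k, an intersecting family of k-subsets of an n-element set has size at most C(n − 1, k − 1), with equality for 'star' families {A ⊆ [n] : |A| = k, i ∈ A} (fix an element i). For n = 89, k = 3: C(88, 2) = 3828.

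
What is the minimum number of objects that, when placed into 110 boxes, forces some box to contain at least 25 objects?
n = (25 − 1)·110 + 1 = 2641

By the generalised pigeonhole principle, to guarantee some box contains ≥ r objects we need more than (r − 1) · k objects total. Threshold: n = (r − 1) · k + 1. With r = 25 and k = 110: n = 24 · 110 + 1 = 2640 + 1 = 2641. For n = 2640 = 24 · 110, we can put exactly 24 objects in every box, avoiding 25 in any single one — so 2641 is tight.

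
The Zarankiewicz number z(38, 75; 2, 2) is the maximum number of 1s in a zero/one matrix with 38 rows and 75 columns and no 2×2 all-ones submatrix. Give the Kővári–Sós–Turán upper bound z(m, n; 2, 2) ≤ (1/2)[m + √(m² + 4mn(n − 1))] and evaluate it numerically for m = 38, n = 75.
z(38, 75; 2, 2) ≤ (1/2)[38 + √(38² + 4·38·75·74)] = (1/2)[38 + √845044] = 478.6314

Kővári–Sós–Turán: let r_1, ..., r_38 be the row sums and z = Σ r_i the total number of 1s. Each pair of columns can share at most one row with both entries 1 (else a 2×2 all-ones block appears), so Σ_i C(r_i, 2) ≤ C(75, 2) = 2775. By convexity Σ_i C(r_i, 2) ≥ 38·C(z/38, 2) = z(z − 38)/(2·38), giving z² − 38z − 38·75·74 ≤ 0 and hence z ≤ (1/2)[38 + √(1444 + 4·210900)] = (1/2)[38 + √845044] ≈ (1/2)(38 + 919.2627) = 478.6314.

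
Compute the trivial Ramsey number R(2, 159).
R(2, 159) = 159

R(2, k) = k for all k ≥ 2: in a 2-colouring of K_k, either some edge is red (a red K_2) or all edges are blue (a blue K_k). And K_{158} coloured all-blue has no blue K_159, so R(2, 159) > 158. Hence R(2, 159) = 159.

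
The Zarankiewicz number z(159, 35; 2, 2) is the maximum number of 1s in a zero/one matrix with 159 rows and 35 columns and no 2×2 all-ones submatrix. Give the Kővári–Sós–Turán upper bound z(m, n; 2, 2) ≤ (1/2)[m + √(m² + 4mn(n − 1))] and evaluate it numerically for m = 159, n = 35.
z(159, 35; 2, 2) ≤ (1/2)[159 + √(159² + 4·159·35·34)] = (1/2)[159 + √782121] = 521.688

Kővári–Sós–Turán: let r_1, ..., r_159 be the row sums and z = Σ r_i the total number of 1s. Each pair of columns can share at most one row with both entries 1 (else a 2×2 all-ones block appears), so Σ_i C(r_i, 2) ≤ C(35, 2) = 595. By convexity Σ_i C(r_i, 2) ≥ 159·C(z/159, 2) = z(z − 159)/(2·159), giving z² − 159z − 159·35·34 ≤ 0 and hence z ≤ (1/2)[159 + √(25281 + 4·189210)] = (1/2)[159 + √782121] ≈ (1/2)(159 + 884.3761) = 521.688.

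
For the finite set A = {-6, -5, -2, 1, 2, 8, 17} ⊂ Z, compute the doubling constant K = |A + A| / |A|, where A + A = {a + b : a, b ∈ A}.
K = |A + A| / |A| = 24/7

Enumerate A + A = {a + b : a, b ∈ A}. With |A| = 7, there are |A|^2 = 49 ordered sum pairs; collecting distinct values, A + A = {-12, -11, -10, -8, -7, -5, -4, -3, -1, 0, 2, 3, 4, 6, 9, 10, 11, 12, 15, 16, 18, 19, 25, 34}, so |A + A| = 24. Thus K = 24/7. For comparison, the minimum possible |A + A| over all 7-element sets is 2·7 − 1 = 13 (so min K = 13/7), attained only by arithmetic progressions.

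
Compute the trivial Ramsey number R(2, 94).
R(2, 94) = 94

R(2, k) = k for all k ≥ 2: in a 2-colouring of K_k, either some edge is red (a red K_2) or all edges are blue (a blue K_k). And K_{93} coloured all-blue has no blue K_94, so R(2, 94) > 93. Hence R(2, 94) = 94.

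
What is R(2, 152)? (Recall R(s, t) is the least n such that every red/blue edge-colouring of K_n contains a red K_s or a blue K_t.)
R(2, 152) = 152

R(2, k) = k for all k ≥ 2: in a 2-colouring of K_k, either some edge is red (a red K_2) or all edges are blue (a blue K_k). And K_{151} coloured all-blue has no blue K_152, so R(2, 152) > 151. Hence R(2, 152) = 152.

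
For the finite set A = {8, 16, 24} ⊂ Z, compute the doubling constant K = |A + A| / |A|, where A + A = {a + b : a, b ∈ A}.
K = |A + A| / |A| = 5/3

Enumerate A + A = {a + b : a, b ∈ A}. With |A| = 3, there are |A|^2 = 9 ordered sum pairs; collecting distinct values, A + A = {16, 24, 32, 40, 48}, so |A + A| = 5. Thus K = 5/3. Here |A + A| = 2|A| − 1 = 5, the minimum possible — so K = 5/3 is minimal, which holds iff A is an arithmetic progression.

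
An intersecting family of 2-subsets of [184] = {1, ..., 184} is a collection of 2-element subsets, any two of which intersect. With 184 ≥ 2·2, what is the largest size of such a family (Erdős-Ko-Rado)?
max |F| = C(183, 1) = 183

Erdős-Ko-Rado (1961): when n ≥ 2k, max |F| = C(n−1, k−1). The bound is attained by the star {A : i ∈ A} for any fixed i ∈ [n]. Here C(184−1, 2−1) = C(183, 1) = 183.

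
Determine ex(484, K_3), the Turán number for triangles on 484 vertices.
ex(484, K_3) = ⌊484^2/4⌋ = 58564

Mantel (1907): a triangle-free graph on n vertices has at most ⌊n^2/4⌋ edges, with equality for the complete bipartite graph K_{⌊n/2⌋, ⌈n/2⌉}. For n = 484: ⌊484^2/4⌋ = ⌊234256/4⌋ = 58564. The extremal graph is K_{242, 242}, which has 242·242 = 58564 edges.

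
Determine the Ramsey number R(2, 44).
R(2, 44) = 44

R(2, k) = k for all k ≥ 2: in a 2-colouring of K_k, either some edge is red (a red K_2) or all edges are blue (a blue K_k). And K_{43} coloured all-blue has no blue K_44, so R(2, 44) > 43. Hence R(2, 44) = 44.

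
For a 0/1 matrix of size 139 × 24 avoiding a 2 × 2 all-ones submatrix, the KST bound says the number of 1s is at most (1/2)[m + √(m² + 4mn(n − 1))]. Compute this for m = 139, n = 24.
z(139, 24; 2, 2) ≤ (1/2)[139 + √(139² + 4·139·24·23)] = (1/2)[139 + √326233] = 355.0841

Kővári–Sós–Turán: let r_1, ..., r_139 be the row sums and z = Σ r_i the total number of 1s. Each pair of columns can share at most one row with both entries 1 (else a 2×2 all-ones block appears), so Σ_i C(r_i, 2) ≤ C(24, 2) = 276. By convexity Σ_i C(r_i, 2) ≥ 139·C(z/139, 2) = z(z − 139)/(2·139), giving z² − 139z − 139·24·23 ≤ 0 and hence z ≤ (1/2)[139 + √(19321 + 4·76728)] = (1/2)[139 + √326233] ≈ (1/2)(139 + 571.1681) = 355.0841.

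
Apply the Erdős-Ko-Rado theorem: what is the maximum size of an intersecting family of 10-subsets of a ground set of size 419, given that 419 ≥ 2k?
max |F| = C(418, 9) = 984382804293580120

The Erdős-Ko-Rado theorem states: for n ≥ 2k, an intersecting family of k-subsets of an n-element set has size at most C(n − 1, k − 1), with equality for 'star' families {A ⊆ [n] : |A| = k, i ∈ A} (fix an element i). For n = 419, k = 10: C(418, 9) = 984382804293580120.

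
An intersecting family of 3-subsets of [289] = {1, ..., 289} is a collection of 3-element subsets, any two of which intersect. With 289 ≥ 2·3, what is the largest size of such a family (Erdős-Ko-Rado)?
max |F| = C(288, 2) = 41328

The Erdős-Ko-Rado theorem states: for n ≥ 2k, an intersecting family of k-subsets of an n-element set has size at most C(n − 1, k − 1), with equality for 'star' families {A ⊆ [n] : |A| = k, i ∈ A} (fix an element i). For n = 289, k = 3: C(288, 2) = 41328.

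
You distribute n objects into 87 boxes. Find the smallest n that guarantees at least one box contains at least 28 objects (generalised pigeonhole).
n = (28 − 1)·87 + 1 = 2350

By the generalised pigeonhole principle, to guarantee some box contains ≥ r objects we need more than (r − 1) · k objects total. Threshold: n = (r − 1) · k + 1. With r = 28 and k = 87: n = 27 · 87 + 1 = 2349 + 1 = 2350. For n = 2349 = 27 · 87, we can put exactly 27 objects in every box, avoiding 28 in any single one — so 2350 is tight.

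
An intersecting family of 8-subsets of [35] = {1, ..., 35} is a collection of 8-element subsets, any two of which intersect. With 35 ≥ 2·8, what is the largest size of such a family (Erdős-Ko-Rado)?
max |F| = C(34, 7) = 5379616

The Erdős-Ko-Rado theorem states: for n ≥ 2k, an intersecting family of k-subsets of an n-element set has size at most C(n − 1, k − 1), with equality for 'star' families {A ⊆ [n] : |A| = k, i ∈ A} (fix an element i). For n = 35, k = 8: C(34, 7) = 5379616.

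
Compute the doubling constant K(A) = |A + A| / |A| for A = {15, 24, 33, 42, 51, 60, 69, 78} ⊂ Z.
K = |A + A| / |A| = 15/8

Enumerate A + A = {a + b : a, b ∈ A}. With |A| = 8, there are |A|^2 = 64 ordered sum pairs; collecting distinct values, A + A = {30, 39, 48, 57, 66, 75, 84, 93, 102, 111, 120, 129, 138, 147, 156}, so |A + A| = 15. Thus K = 15/8. Here |A + A| = 2|A| − 1 = 15, the minimum possible — so K = 15/8 is minimal, which holds iff A is an arithmetic progression.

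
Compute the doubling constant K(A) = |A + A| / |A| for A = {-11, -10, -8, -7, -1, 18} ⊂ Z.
K = |A + A| / |A| = 20/6 = 10/3

Enumerate A + A = {a + b : a, b ∈ A}. With |A| = 6, there are |A|^2 = 36 ordered sum pairs; collecting distinct values, A + A = {-22, -21, -20, -19, -18, -17, -16, -15, -14, -12, -11, -9, -8, -2, 7, 8, 10, 11, 17, 36}, so |A + A| = 20. Thus K = 20/6 = 10/3. For comparison, the minimum possible |A + A| over all 6-element sets is 2·6 − 1 = 11 (so min K = 11/6), attained only by arithmetic progressions.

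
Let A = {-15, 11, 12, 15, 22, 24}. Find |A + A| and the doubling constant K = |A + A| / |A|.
K = |A + A| / |A| = 21/6 = 7/2

Enumerate A + A = {a + b : a, b ∈ A}. With |A| = 6, there are |A|^2 = 36 ordered sum pairs; collecting distinct values, A + A = {-30, -4, -3, 0, 7, 9, 22, 23, 24, 26, 27, 30, 33, 34, 35, 36, 37, 39, 44, 46, 48}, so |A + A| = 21. Thus K = 21/6 = 7/2. For comparison, the minimum possible |A + A| over all 6-element sets is 2·6 − 1 = 11 (so min K = 11/6), attained only by arithmetic progressions.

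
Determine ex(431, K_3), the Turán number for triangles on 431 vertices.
ex(431, K_3) = ⌊431^2/4⌋ = 46440

Mantel (1907): a triangle-free graph on n vertices has at most ⌊n^2/4⌋ edges, with equality for the complete bipartite graph K_{⌊n/2⌋, ⌈n/2⌉}. For n = 431: ⌊431^2/4⌋ = ⌊185761/4⌋ = 46440. The extremal graph is K_{215, 216}, which has 215·216 = 46440 edges.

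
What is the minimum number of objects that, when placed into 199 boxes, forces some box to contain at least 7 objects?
n = (7 − 1)·199 + 1 = 1195

By the generalised pigeonhole principle, to guarantee some box contains ≥ r objects we need more than (r − 1) · k objects total. Threshold: n = (r − 1) · k + 1. With r = 7 and k = 199: n = 6 · 199 + 1 = 1194 + 1 = 1195. For n = 1194 = 6 · 199, we can put exactly 6 objects in every box, avoiding 7 in any single one — so 1195 is tight.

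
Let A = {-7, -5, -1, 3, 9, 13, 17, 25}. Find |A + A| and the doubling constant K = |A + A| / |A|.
K = |A + A| / |A| = 25/8

Enumerate A + A = {a + b : a, b ∈ A}. With |A| = 8, there are |A|^2 = 64 ordered sum pairs; collecting distinct values, A + A = {-14, -12, -10, -8, -6, -4, -2, 2, 4, 6, 8, 10, 12, 16, 18, 20, 22, 24, 26, 28, 30, 34, 38, 42, 50}, so |A + A| = 25. Thus K = 25/8. For comparison, the minimum possible |A + A| over all 8-element sets is 2·8 − 1 = 15 (so min K = 15/8), attained only by arithmetic progressions.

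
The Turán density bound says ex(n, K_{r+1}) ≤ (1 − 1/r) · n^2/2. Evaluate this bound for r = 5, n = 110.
Turán density bound = (4/5) · 110^2/2 = 4840

Turán's theorem: ex(n, K_{r+1}) is achieved by the complete r-partite Turán graph T(n, r) with parts as balanced as possible, and is at most (1 − 1/r) · n^2/2. For r = 5, n = 110: the density bound is (4/5) · 12100/2 = 4840. Since 5 ∣ 110, the Turán graph T(110, 5) has parts of equal size 22, and its edge count e(T(110, 5)) = 4840 attains the density bound exactly.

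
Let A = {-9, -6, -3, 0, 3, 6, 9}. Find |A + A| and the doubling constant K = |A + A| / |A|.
K = |A + A| / |A| = 13/7

Enumerate A + A = {a + b : a, b ∈ A}. With |A| = 7, there are |A|^2 = 49 ordered sum pairs; collecting distinct values, A + A = {-18, -15, -12, -9, -6, -3, 0, 3, 6, 9, 12, 15, 18}, so |A + A| = 13. Thus K = 13/7. Here |A + A| = 2|A| − 1 = 13, the minimum possible — so K = 13/7 is minimal, which holds iff A is an arithmetic progression.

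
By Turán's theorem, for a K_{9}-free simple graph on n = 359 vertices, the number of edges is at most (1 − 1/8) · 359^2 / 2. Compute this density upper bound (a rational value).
Turán density bound = (7/8) · 359^2/2 = 902167/16 ≈ 56385.4375

Turán's theorem: ex(n, K_{r+1}) is achieved by the complete r-partite Turán graph T(n, r) with parts as balanced as possible, and is at most (1 − 1/r) · n^2/2. For r = 8, n = 359: the density bound is (7/8) · 128881/2 = 902167/16 ≈ 56385.4375. The integer-valued extremum is e(T(359, 8)) = 56385, which is strictly less than the density bound 902167/16 since 8 ∤ 359 (the parts of T(359, 8) cannot all be equal).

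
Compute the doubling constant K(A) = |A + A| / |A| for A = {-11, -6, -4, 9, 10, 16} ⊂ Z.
K = |A + A| / |A| = 20/6 = 10/3

Enumerate A + A = {a + b : a, b ∈ A}. With |A| = 6, there are |A|^2 = 36 ordered sum pairs; collecting distinct values, A + A = {-22, -17, -15, -12, -10, -8, -2, -1, 3, 4, 5, 6, 10, 12, 18, 19, 20, 25, 26, 32}, so |A + A| = 20. Thus K = 20/6 = 10/3. For comparison, the minimum possible |A + A| over all 6-element sets is 2·6 − 1 = 11 (so min K = 11/6), attained only by arithmetic progressions.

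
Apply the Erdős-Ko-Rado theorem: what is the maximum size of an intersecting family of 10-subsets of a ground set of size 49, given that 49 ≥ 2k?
max |F| = C(48, 9) = 1677106640

The Erdős-Ko-Rado theorem states: for n ≥ 2k, an intersecting family of k-subsets of an n-element set has size at most C(n − 1, k − 1), with equality for 'star' families {A ⊆ [n] : |A| = k, i ∈ A} (fix an element i). For n = 49, k = 10: C(48, 9) = 1677106640.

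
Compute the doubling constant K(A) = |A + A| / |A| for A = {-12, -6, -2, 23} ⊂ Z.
K = |A + A| / |A| = 10/4 = 5/2

Enumerate A + A = {a + b : a, b ∈ A}. With |A| = 4, there are |A|^2 = 16 ordered sum pairs; collecting distinct values, A + A = {-24, -18, -14, -12, -8, -4, 11, 17, 21, 46}, so |A + A| = 10. Thus K = 10/4 = 5/2. For comparison, the minimum possible |A + A| over all 4-element sets is 2·4 − 1 = 7 (so min K = 7/4), attained only by arithmetic progressions.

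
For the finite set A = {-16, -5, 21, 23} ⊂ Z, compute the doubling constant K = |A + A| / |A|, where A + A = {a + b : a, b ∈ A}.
K = |A + A| / |A| = 10/4 = 5/2

Enumerate A + A = {a + b : a, b ∈ A}. With |A| = 4, there are |A|^2 = 16 ordered sum pairs; collecting distinct values, A + A = {-32, -21, -10, 5, 7, 16, 18, 42, 44, 46}, so |A + A| = 10. Thus K = 10/4 = 5/2. For comparison, the minimum possible |A + A| over all 4-element sets is 2·4 − 1 = 7 (so min K = 7/4), attained only by arithmetic progressions.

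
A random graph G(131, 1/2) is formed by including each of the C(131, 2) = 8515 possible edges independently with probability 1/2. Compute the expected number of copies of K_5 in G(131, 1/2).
E[# K_5] = C(131, 5) · (1/2)^C(5, 2) = 297602656 / 2^10 = 9300083/32 = 290627.59375

For each 5-subset S of vertices (there are C(131, 5) = 297602656 such S), let X_S = 1 if S induces a K_5 (all C(5, 2) = 10 edges present). Then P(X_S = 1) = (1/2)^10 = 1/1024. By linearity of expectation, E[# K_5] = C(131, 5) · (1/2)^10 = 297602656 / 1024 = 9300083/32 = 290627.59375.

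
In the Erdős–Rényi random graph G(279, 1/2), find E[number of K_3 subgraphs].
E[# K_3] = C(279, 3) · (1/2)^C(3, 2) = 3580779 / 2^3 = 447597.375

For each 3-subset S of vertices (there are C(279, 3) = 3580779 such S), let X_S = 1 if S induces a K_3 (all C(3, 2) = 3 edges present). Then P(X_S = 1) = (1/2)^3 = 1/8. By linearity of expectation, E[# K_3] = C(279, 3) · (1/2)^3 = 3580779 / 8 = 447597.375.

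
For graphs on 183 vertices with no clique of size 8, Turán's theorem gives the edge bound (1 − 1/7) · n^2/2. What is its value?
Turán density bound = (6/7) · 183^2/2 = 100467/7 ≈ 14352.4286

Turán's theorem: ex(n, K_{r+1}) is achieved by the complete r-partite Turán graph T(n, r) with parts as balanced as possible, and is at most (1 − 1/r) · n^2/2. For r = 7, n = 183: the density bound is (6/7) · 33489/2 = 100467/7 ≈ 14352.4286. The integer-valued extremum is e(T(183, 7)) = 14352, which is strictly less than the density bound 100467/7 since 7 ∤ 183 (the parts of T(183, 7) cannot all be equal).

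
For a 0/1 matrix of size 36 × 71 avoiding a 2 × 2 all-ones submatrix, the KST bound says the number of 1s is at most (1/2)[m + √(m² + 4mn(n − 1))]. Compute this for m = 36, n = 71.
z(36, 71; 2, 2) ≤ (1/2)[36 + √(36² + 4·36·71·70)] = (1/2)[36 + √716976] = 441.3722

Kővári–Sós–Turán: let r_1, ..., r_36 be the row sums and z = Σ r_i the total number of 1s. Each pair of columns can share at most one row with both entries 1 (else a 2×2 all-ones block appears), so Σ_i C(r_i, 2) ≤ C(71, 2) = 2485. By convexity Σ_i C(r_i, 2) ≥ 36·C(z/36, 2) = z(z − 36)/(2·36), giving z² − 36z − 36·71·70 ≤ 0 and hence z ≤ (1/2)[36 + √(1296 + 4·178920)] = (1/2)[36 + √716976] ≈ (1/2)(36 + 846.7444) = 441.3722.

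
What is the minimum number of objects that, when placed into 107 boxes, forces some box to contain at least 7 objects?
n = (7 − 1)·107 + 1 = 643

By the generalised pigeonhole principle, to guarantee some box contains ≥ r objects we need more than (r − 1) · k objects total. Threshold: n = (r − 1) · k + 1. With r = 7 and k = 107: n = 6 · 107 + 1 = 642 + 1 = 643. For n = 642 = 6 · 107, we can put exactly 6 objects in every box, avoiding 7 in any single one — so 643 is tight.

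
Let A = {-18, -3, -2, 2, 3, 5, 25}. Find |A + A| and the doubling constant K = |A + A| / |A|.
K = |A + A| / |A| = 26/7

Enumerate A + A = {a + b : a, b ∈ A}. With |A| = 7, there are |A|^2 = 49 ordered sum pairs; collecting distinct values, A + A = {-36, -21, -20, -16, -15, -13, -6, -5, -4, -1, 0, 1, 2, 3, 4, 5, 6, 7, 8, 10, 22, 23, 27, 28, 30, 50}, so |A + A| = 26. Thus K = 26/7. For comparison, the minimum possible |A + A| over all 7-element sets is 2·7 − 1 = 13 (so min K = 13/7), attained only by arithmetic progressions.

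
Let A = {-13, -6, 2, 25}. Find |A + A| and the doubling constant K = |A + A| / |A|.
K = |A + A| / |A| = 10/4 = 5/2

Enumerate A + A = {a + b : a, b ∈ A}. With |A| = 4, there are |A|^2 = 16 ordered sum pairs; collecting distinct values, A + A = {-26, -19, -12, -11, -4, 4, 12, 19, 27, 50}, so |A + A| = 10. Thus K = 10/4 = 5/2. For comparison, the minimum possible |A + A| over all 4-element sets is 2·4 − 1 = 7 (so min K = 7/4), attained only by arithmetic progressions.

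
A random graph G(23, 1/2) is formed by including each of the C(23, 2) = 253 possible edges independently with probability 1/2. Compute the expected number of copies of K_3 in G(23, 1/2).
E[# K_3] = C(23, 3) · (1/2)^C(3, 2) = 1771 / 2^3 = 221.375

For each 3-subset S of vertices (there are C(23, 3) = 1771 such S), let X_S = 1 if S induces a K_3 (all C(3, 2) = 3 edges present). Then P(X_S = 1) = (1/2)^3 = 1/8. By linearity of expectation, E[# K_3] = C(23, 3) · (1/2)^3 = 1771 / 8 = 221.375.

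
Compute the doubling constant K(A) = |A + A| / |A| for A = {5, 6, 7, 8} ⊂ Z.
K = |A + A| / |A| = 7/4

Enumerate A + A = {a + b : a, b ∈ A}. With |A| = 4, there are |A|^2 = 16 ordered sum pairs; collecting distinct values, A + A = {10, 11, 12, 13, 14, 15, 16}, so |A + A| = 7. Thus K = 7/4. Here |A + A| = 2|A| − 1 = 7, the minimum possible — so K = 7/4 is minimal, which holds iff A is an arithmetic progression.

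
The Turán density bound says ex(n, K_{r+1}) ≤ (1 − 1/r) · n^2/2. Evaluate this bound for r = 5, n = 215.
Turán density bound = (4/5) · 215^2/2 = 18490

Turán's theorem: ex(n, K_{r+1}) is achieved by the complete r-partite Turán graph T(n, r) with parts as balanced as possible, and is at most (1 − 1/r) · n^2/2. For r = 5, n = 215: the density bound is (4/5) · 46225/2 = 18490. Since 5 ∣ 215, the Turán graph T(215, 5) has parts of equal size 43, and its edge count e(T(215, 5)) = 18490 attains the density bound exactly.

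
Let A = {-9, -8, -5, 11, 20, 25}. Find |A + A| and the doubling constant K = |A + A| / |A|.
K = |A + A| / |A| = 21/6 = 7/2

Enumerate A + A = {a + b : a, b ∈ A}. With |A| = 6, there are |A|^2 = 36 ordered sum pairs; collecting distinct values, A + A = {-18, -17, -16, -14, -13, -10, 2, 3, 6, 11, 12, 15, 16, 17, 20, 22, 31, 36, 40, 45, 50}, so |A + A| = 21. Thus K = 21/6 = 7/2. For comparison, the minimum possible |A + A| over all 6-element sets is 2·6 − 1 = 11 (so min K = 11/6), attained only by arithmetic progressions.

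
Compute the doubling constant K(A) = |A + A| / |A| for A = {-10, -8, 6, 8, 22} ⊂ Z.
K = |A + A| / |A| = 12/5

Enumerate A + A = {a + b : a, b ∈ A}. With |A| = 5, there are |A|^2 = 25 ordered sum pairs; collecting distinct values, A + A = {-20, -18, -16, -4, -2, 0, 12, 14, 16, 28, 30, 44}, so |A + A| = 12. Thus K = 12/5. For comparison, the minimum possible |A + A| over all 5-element sets is 2·5 − 1 = 9 (so min K = 9/5), attained only by arithmetic progressions.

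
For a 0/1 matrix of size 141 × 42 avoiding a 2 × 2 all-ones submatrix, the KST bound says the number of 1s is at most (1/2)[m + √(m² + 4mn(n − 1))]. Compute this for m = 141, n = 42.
z(141, 42; 2, 2) ≤ (1/2)[141 + √(141² + 4·141·42·41)] = (1/2)[141 + √991089] = 568.2673

Kővári–Sós–Turán: let r_1, ..., r_141 be the row sums and z = Σ r_i the total number of 1s. Each pair of columns can share at most one row with both entries 1 (else a 2×2 all-ones block appears), so Σ_i C(r_i, 2) ≤ C(42, 2) = 861. By convexity Σ_i C(r_i, 2) ≥ 141·C(z/141, 2) = z(z − 141)/(2·141), giving z² − 141z − 141·42·41 ≤ 0 and hence z ≤ (1/2)[141 + √(19881 + 4·242802)] = (1/2)[141 + √991089] ≈ (1/2)(141 + 995.5345) = 568.2673.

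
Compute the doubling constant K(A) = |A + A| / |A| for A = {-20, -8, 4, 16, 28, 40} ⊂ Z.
K = |A + A| / |A| = 11/6

Enumerate A + A = {a + b : a, b ∈ A}. With |A| = 6, there are |A|^2 = 36 ordered sum pairs; collecting distinct values, A + A = {-40, -28, -16, -4, 8, 20, 32, 44, 56, 68, 80}, so |A + A| = 11. Thus K = 11/6. Here |A + A| = 2|A| − 1 = 11, the minimum possible — so K = 11/6 is minimal, which holds iff A is an arithmetic progression.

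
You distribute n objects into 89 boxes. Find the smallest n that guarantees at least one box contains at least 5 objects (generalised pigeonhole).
n = (5 − 1)·89 + 1 = 357

By the generalised pigeonhole principle, to guarantee some box contains ≥ r objects we need more than (r − 1) · k objects total. Threshold: n = (r − 1) · k + 1. With r = 5 and k = 89: n = 4 · 89 + 1 = 356 + 1 = 357. For n = 356 = 4 · 89, we can put exactly 4 objects in every box, avoiding 5 in any single one — so 357 is tight.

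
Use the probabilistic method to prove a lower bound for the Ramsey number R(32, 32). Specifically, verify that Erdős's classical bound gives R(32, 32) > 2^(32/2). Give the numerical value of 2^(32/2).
2^(32/2) = 65536; so R(32, 32) > 65536

Colour each edge of K_n uniformly at random with red/blue. The expected number of monochromatic K_32 is C(n, 32) · 2 · 2^(−C(32,2)). If C(n, 32) · 2^(1 − C(32,2)) < 1, then with positive probability no monochromatic K_32 exists, so R(32, 32) > n. The standard estimate C(n, 32) ≤ n^32/32! shows this inequality holds whenever n ≤ 2^(32/2) (since 32! · 2^(C(32,2) − 1) > 2^(32^2/2) ≥ n^32). Hence R(32, 32) > 2^(32/2) = 65536.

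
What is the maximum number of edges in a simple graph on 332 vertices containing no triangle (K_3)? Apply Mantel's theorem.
ex(332, K_3) = ⌊332^2/4⌋ = 27556

Mantel (1907): a triangle-free graph on n vertices has at most ⌊n^2/4⌋ edges, with equality for the complete bipartite graph K_{⌊n/2⌋, ⌈n/2⌉}. For n = 332: ⌊332^2/4⌋ = ⌊110224/4⌋ = 27556. The extremal graph is K_{166, 166}, which has 166·166 = 27556 edges.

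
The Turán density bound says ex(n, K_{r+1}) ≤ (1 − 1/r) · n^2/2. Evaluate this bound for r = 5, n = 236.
Turán density bound = (4/5) · 236^2/2 = 111392/5 ≈ 22278.4

Turán's theorem: ex(n, K_{r+1}) is achieved by the complete r-partite Turán graph T(n, r) with parts as balanced as possible, and is at most (1 − 1/r) · n^2/2. For r = 5, n = 236: the density bound is (4/5) · 55696/2 = 111392/5 ≈ 22278.4. The integer-valued extremum is e(T(236, 5)) = 22278, which is strictly less than the density bound 111392/5 since 5 ∤ 236 (the parts of T(236, 5) cannot all be equal).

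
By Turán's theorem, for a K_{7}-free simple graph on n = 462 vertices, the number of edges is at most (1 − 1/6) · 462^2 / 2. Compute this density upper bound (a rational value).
Turán density bound = (5/6) · 462^2/2 = 88935

Turán's theorem: ex(n, K_{r+1}) is achieved by the complete r-partite Turán graph T(n, r) with parts as balanced as possible, and is at most (1 − 1/r) · n^2/2. For r = 6, n = 462: the density bound is (5/6) · 213444/2 = 88935. Since 6 ∣ 462, the Turán graph T(462, 6) has parts of equal size 77, and its edge count e(T(462, 6)) = 88935 attains the density bound exactly.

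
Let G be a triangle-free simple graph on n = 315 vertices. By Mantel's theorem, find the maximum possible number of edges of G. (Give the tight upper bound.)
ex(315, K_3) = ⌊315^2/4⌋ = 24806

Mantel (1907): a triangle-free graph on n vertices has at most ⌊n^2/4⌋ edges, with equality for the complete bipartite graph K_{⌊n/2⌋, ⌈n/2⌉}. For n = 315: ⌊315^2/4⌋ = ⌊99225/4⌋ = 24806. The extremal graph is K_{157, 158}, which has 157·158 = 24806 edges.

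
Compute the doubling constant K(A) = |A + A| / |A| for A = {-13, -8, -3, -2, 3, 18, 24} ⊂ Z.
K = |A + A| / |A| = 23/7

Enumerate A + A = {a + b : a, b ∈ A}. With |A| = 7, there are |A|^2 = 49 ordered sum pairs; collecting distinct values, A + A = {-26, -21, -16, -15, -11, -10, -6, -5, -4, 0, 1, 5, 6, 10, 11, 15, 16, 21, 22, 27, 36, 42, 48}, so |A + A| = 23. Thus K = 23/7. For comparison, the minimum possible |A + A| over all 7-element sets is 2·7 − 1 = 13 (so min K = 13/7), attained only by arithmetic progressions.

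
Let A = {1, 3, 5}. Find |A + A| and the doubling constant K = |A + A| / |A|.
K = |A + A| / |A| = 5/3

Enumerate A + A = {a + b : a, b ∈ A}. With |A| = 3, there are |A|^2 = 9 ordered sum pairs; collecting distinct values, A + A = {2, 4, 6, 8, 10}, so |A + A| = 5. Thus K = 5/3. Here |A + A| = 2|A| − 1 = 5, the minimum possible — so K = 5/3 is minimal, which holds iff A is an arithmetic progression.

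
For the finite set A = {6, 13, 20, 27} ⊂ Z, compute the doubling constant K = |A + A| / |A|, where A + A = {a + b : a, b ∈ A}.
K = |A + A| / |A| = 7/4

Enumerate A + A = {a + b : a, b ∈ A}. With |A| = 4, there are |A|^2 = 16 ordered sum pairs; collecting distinct values, A + A = {12, 19, 26, 33, 40, 47, 54}, so |A + A| = 7. Thus K = 7/4. Here |A + A| = 2|A| − 1 = 7, the minimum possible — so K = 7/4 is minimal, which holds iff A is an arithmetic progression.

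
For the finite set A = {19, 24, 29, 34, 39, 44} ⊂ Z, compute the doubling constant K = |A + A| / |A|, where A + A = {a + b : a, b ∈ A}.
K = |A + A| / |A| = 11/6

Enumerate A + A = {a + b : a, b ∈ A}. With |A| = 6, there are |A|^2 = 36 ordered sum pairs; collecting distinct values, A + A = {38, 43, 48, 53, 58, 63, 68, 73, 78, 83, 88}, so |A + A| = 11. Thus K = 11/6. Here |A + A| = 2|A| − 1 = 11, the minimum possible — so K = 11/6 is minimal, which holds iff A is an arithmetic progression.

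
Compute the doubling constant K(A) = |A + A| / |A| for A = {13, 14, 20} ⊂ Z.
K = |A + A| / |A| = 6/3 = 2

Enumerate A + A = {a + b : a, b ∈ A}. With |A| = 3, there are |A|^2 = 9 ordered sum pairs; collecting distinct values, A + A = {26, 27, 28, 33, 34, 40}, so |A + A| = 6. Thus K = 6/3 = 2. For comparison, the minimum possible |A + A| over all 3-element sets is 2·3 − 1 = 5 (so min K = 5/3), attained only by arithmetic progressions.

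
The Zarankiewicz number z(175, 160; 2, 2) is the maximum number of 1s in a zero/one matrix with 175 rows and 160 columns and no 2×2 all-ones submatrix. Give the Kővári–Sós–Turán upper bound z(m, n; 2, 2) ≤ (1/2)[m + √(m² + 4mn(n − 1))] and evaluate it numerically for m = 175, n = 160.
z(175, 160; 2, 2) ≤ (1/2)[175 + √(175² + 4·175·160·159)] = (1/2)[175 + √17838625] = 2199.2898

Kővári–Sós–Turán: let r_1, ..., r_175 be the row sums and z = Σ r_i the total number of 1s. Each pair of columns can share at most one row with both entries 1 (else a 2×2 all-ones block appears), so Σ_i C(r_i, 2) ≤ C(160, 2) = 12720. By convexity Σ_i C(r_i, 2) ≥ 175·C(z/175, 2) = z(z − 175)/(2·175), giving z² − 175z − 175·160·159 ≤ 0 and hence z ≤ (1/2)[175 + √(30625 + 4·4452000)] = (1/2)[175 + √17838625] ≈ (1/2)(175 + 4223.5796) = 2199.2898.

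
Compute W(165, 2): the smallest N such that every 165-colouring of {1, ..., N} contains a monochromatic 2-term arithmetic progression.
W(165, 2) = 165 + 1 = 166

A 2-term AP is any pair of integers, so a monochromatic 2-AP exists iff some colour is used at least twice. With 165 colours, the colouring i ↦ i on {1, ..., 165} uses each colour once, avoiding any monochromatic pair, so W(165, 2) > 165. For {1, ..., 166}, pigeonhole forces two integers of the same colour, which form a monochromatic 2-AP. Hence W(165, 2) = 166.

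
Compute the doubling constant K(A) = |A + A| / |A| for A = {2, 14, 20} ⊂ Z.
K = |A + A| / |A| = 6/3 = 2

Enumerate A + A = {a + b : a, b ∈ A}. With |A| = 3, there are |A|^2 = 9 ordered sum pairs; collecting distinct values, A + A = {4, 16, 22, 28, 34, 40}, so |A + A| = 6. Thus K = 6/3 = 2. For comparison, the minimum possible |A + A| over all 3-element sets is 2·3 − 1 = 5 (so min K = 5/3), attained only by arithmetic progressions.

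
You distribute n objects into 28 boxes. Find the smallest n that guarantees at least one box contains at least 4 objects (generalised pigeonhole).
n = (4 − 1)·28 + 1 = 85

By the generalised pigeonhole principle, to guarantee some box contains ≥ r objects we need more than (r − 1) · k objects total. Threshold: n = (r − 1) · k + 1. With r = 4 and k = 28: n = 3 · 28 + 1 = 84 + 1 = 85. For n = 84 = 3 · 28, we can put exactly 3 objects in every box, avoiding 4 in any single one — so 85 is tight.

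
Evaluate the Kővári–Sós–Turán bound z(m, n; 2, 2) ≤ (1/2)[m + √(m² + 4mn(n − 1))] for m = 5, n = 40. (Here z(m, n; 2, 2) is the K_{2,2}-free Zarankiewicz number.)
z(5, 40; 2, 2) ≤ (1/2)[5 + √(5² + 4·5·40·39)] = (1/2)[5 + √31225] = 90.853

Kővári–Sós–Turán: let r_1, ..., r_5 be the row sums and z = Σ r_i the total number of 1s. Each pair of columns can share at most one row with both entries 1 (else a 2×2 all-ones block appears), so Σ_i C(r_i, 2) ≤ C(40, 2) = 780. By convexity Σ_i C(r_i, 2) ≥ 5·C(z/5, 2) = z(z − 5)/(2·5), giving z² − 5z − 5·40·39 ≤ 0 and hence z ≤ (1/2)[5 + √(25 + 4·7800)] = (1/2)[5 + √31225] ≈ (1/2)(5 + 176.706) = 90.853.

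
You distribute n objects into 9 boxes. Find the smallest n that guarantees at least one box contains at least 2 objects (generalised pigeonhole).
n = (2 − 1)·9 + 1 = 10

By the generalised pigeonhole principle, to guarantee some box contains ≥ r objects we need more than (r − 1) · k objects total. Threshold: n = (r − 1) · k + 1. With r = 2 and k = 9: n = 1 · 9 + 1 = 9 + 1 = 10. For n = 9 = 1 · 9, we can put exactly 1 objects in every box, avoiding 2 in any single one — so 10 is tight.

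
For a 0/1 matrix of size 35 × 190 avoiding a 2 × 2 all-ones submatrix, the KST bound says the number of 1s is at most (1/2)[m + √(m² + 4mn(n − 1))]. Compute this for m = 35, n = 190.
z(35, 190; 2, 2) ≤ (1/2)[35 + √(35² + 4·35·190·189)] = (1/2)[35 + √5028625] = 1138.7298

Kővári–Sós–Turán: let r_1, ..., r_35 be the row sums and z = Σ r_i the total number of 1s. Each pair of columns can share at most one row with both entries 1 (else a 2×2 all-ones block appears), so Σ_i C(r_i, 2) ≤ C(190, 2) = 17955. By convexity Σ_i C(r_i, 2) ≥ 35·C(z/35, 2) = z(z − 35)/(2·35), giving z² − 35z − 35·190·189 ≤ 0 and hence z ≤ (1/2)[35 + √(1225 + 4·1256850)] = (1/2)[35 + √5028625] ≈ (1/2)(35 + 2242.4596) = 1138.7298.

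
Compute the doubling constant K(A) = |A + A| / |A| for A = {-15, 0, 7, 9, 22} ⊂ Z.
K = |A + A| / |A| = 14/5

Enumerate A + A = {a + b : a, b ∈ A}. With |A| = 5, there are |A|^2 = 25 ordered sum pairs; collecting distinct values, A + A = {-30, -15, -8, -6, 0, 7, 9, 14, 16, 18, 22, 29, 31, 44}, so |A + A| = 14. Thus K = 14/5. For comparison, the minimum possible |A + A| over all 5-element sets is 2·5 − 1 = 9 (so min K = 9/5), attained only by arithmetic progressions.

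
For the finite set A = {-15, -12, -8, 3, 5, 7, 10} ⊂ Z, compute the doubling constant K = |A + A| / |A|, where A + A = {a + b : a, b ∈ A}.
K = |A + A| / |A| = 25/7

Enumerate A + A = {a + b : a, b ∈ A}. With |A| = 7, there are |A|^2 = 49 ordered sum pairs; collecting distinct values, A + A = {-30, -27, -24, -23, -20, -16, -12, -10, -9, -8, -7, -5, -3, -2, -1, 2, 6, 8, 10, 12, 13, 14, 15, 17, 20}, so |A + A| = 25. Thus K = 25/7. For comparison, the minimum possible |A + A| over all 7-element sets is 2·7 − 1 = 13 (so min K = 13/7), attained only by arithmetic progressions.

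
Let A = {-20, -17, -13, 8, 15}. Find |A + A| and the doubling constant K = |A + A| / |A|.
K = |A + A| / |A| = 14/5

Enumerate A + A = {a + b : a, b ∈ A}. With |A| = 5, there are |A|^2 = 25 ordered sum pairs; collecting distinct values, A + A = {-40, -37, -34, -33, -30, -26, -12, -9, -5, -2, 2, 16, 23, 30}, so |A + A| = 14. Thus K = 14/5. For comparison, the minimum possible |A + A| over all 5-element sets is 2·5 − 1 = 9 (so min K = 9/5), attained only by arithmetic progressions.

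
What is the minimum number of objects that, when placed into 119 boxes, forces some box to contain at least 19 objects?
n = (19 − 1)·119 + 1 = 2143

By the generalised pigeonhole principle, to guarantee some box contains ≥ r objects we need more than (r − 1) · k objects total. Threshold: n = (r − 1) · k + 1. With r = 19 and k = 119: n = 18 · 119 + 1 = 2142 + 1 = 2143. For n = 2142 = 18 · 119, we can put exactly 18 objects in every box, avoiding 19 in any single one — so 2143 is tight.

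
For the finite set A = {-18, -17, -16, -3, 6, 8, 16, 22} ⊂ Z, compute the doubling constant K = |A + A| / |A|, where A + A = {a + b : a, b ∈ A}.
K = |A + A| / |A| = 33/8

Enumerate A + A = {a + b : a, b ∈ A}. With |A| = 8, there are |A|^2 = 64 ordered sum pairs; collecting distinct values, A + A = {-36, -35, -34, -33, -32, -21, -20, -19, -12, -11, -10, -9, -8, -6, -2, -1, 0, 3, 4, 5, 6, 12, 13, 14, 16, 19, 22, 24, 28, 30, 32, 38, 44}, so |A + A| = 33. Thus K = 33/8. For comparison, the minimum possible |A + A| over all 8-element sets is 2·8 − 1 = 15 (so min K = 15/8), attained only by arithmetic progressions.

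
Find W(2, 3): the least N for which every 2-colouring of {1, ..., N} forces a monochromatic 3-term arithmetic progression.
W(2, 3) = 9

Lower bound: the 2-colouring RRBBRRBB of {1, ..., 8} (R at positions {1, 2, 5, 6}, B at {3, 4, 7, 8}) contains no monochromatic 3-term AP, so W(2, 3) > 8. Upper bound: a case analysis on any 2-colouring of {1, ..., 9} forces such an AP. Hence W(2, 3) = 9.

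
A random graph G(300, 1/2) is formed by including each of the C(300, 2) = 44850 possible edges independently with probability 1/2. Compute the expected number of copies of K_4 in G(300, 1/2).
E[# K_4] = C(300, 4) · (1/2)^C(4, 2) = 330791175 / 2^6 = 5168612.109375

For each 4-subset S of vertices (there are C(300, 4) = 330791175 such S), let X_S = 1 if S induces a K_4 (all C(4, 2) = 6 edges present). Then P(X_S = 1) = (1/2)^6 = 1/64. By linearity of expectation, E[# K_4] = C(300, 4) · (1/2)^6 = 330791175 / 64 = 5168612.109375.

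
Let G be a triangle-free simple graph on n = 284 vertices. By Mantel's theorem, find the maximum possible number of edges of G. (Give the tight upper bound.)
ex(284, K_3) = ⌊284^2/4⌋ = 20164

Mantel (1907): a triangle-free graph on n vertices has at most ⌊n^2/4⌋ edges, with equality for the complete bipartite graph K_{⌊n/2⌋, ⌈n/2⌉}. For n = 284: ⌊284^2/4⌋ = ⌊80656/4⌋ = 20164. The extremal graph is K_{142, 142}, which has 142·142 = 20164 edges.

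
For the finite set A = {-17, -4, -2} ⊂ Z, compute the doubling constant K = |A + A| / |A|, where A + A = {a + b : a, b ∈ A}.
K = |A + A| / |A| = 6/3 = 2

Enumerate A + A = {a + b : a, b ∈ A}. With |A| = 3, there are |A|^2 = 9 ordered sum pairs; collecting distinct values, A + A = {-34, -21, -19, -8, -6, -4}, so |A + A| = 6. Thus K = 6/3 = 2. For comparison, the minimum possible |A + A| over all 3-element sets is 2·3 − 1 = 5 (so min K = 5/3), attained only by arithmetic progressions.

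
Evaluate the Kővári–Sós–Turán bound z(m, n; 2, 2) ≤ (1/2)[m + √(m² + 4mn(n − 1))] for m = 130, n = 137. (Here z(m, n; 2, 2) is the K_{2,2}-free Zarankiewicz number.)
z(130, 137; 2, 2) ≤ (1/2)[130 + √(130² + 4·130·137·136)] = (1/2)[130 + √9705540] = 1622.6858

Kővári–Sós–Turán: let r_1, ..., r_130 be the row sums and z = Σ r_i the total number of 1s. Each pair of columns can share at most one row with both entries 1 (else a 2×2 all-ones block appears), so Σ_i C(r_i, 2) ≤ C(137, 2) = 9316. By convexity Σ_i C(r_i, 2) ≥ 130·C(z/130, 2) = z(z − 130)/(2·130), giving z² − 130z − 130·137·136 ≤ 0 and hence z ≤ (1/2)[130 + √(16900 + 4·2422160)] = (1/2)[130 + √9705540] ≈ (1/2)(130 + 3115.3716) = 1622.6858.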